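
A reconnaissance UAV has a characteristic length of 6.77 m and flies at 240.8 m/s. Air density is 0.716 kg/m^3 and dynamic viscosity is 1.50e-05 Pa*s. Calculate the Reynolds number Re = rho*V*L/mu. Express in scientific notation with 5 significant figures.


Step 1: Numerator = rho * V * L = 0.716 * 240.8 * 6.77 = 1167.234656
Step 2: Re = 1167.234656 / 1.50e-05
Step 3: Re = 7.7816e+07

7.7816e+07


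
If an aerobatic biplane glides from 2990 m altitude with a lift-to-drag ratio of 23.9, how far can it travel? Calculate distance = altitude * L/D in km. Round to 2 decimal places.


Step 1: Glide distance = altitude * L/D = 2990 * 23.9 = 71461.0 m
Step 2: Convert to km: 71461.0 / 1000 = 71.46 km

71.46


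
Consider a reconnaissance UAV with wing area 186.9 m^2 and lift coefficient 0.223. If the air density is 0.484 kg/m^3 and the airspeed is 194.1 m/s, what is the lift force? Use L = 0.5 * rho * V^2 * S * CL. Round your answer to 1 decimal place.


Step 1: Calculate dynamic pressure q = 0.5 * 0.484 * 194.1^2 = 0.5 * 0.484 * 37674.81 = 9117.304 Pa
Step 2: Multiply by wing area and lift coefficient: L = 9117.304 * 186.9 * 0.223
Step 3: L = 1704024.1213 * 0.223 = 379997.4 N

379997.4


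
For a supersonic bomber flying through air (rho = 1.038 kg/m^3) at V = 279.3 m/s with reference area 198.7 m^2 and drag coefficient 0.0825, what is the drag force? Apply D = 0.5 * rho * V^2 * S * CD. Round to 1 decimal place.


Step 1: Dynamic pressure q = 0.5 * 1.038 * 279.3^2 = 40486.4063 Pa
Step 2: Drag D = q * S * CD = 40486.4063 * 198.7 * 0.0825
Step 3: D = 663683.5 N

663683.5


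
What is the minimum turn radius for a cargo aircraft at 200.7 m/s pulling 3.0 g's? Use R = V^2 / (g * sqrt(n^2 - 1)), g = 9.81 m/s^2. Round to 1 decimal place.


Step 1: V^2 = 200.7^2 = 40280.49
Step 2: n^2 - 1 = 3.0^2 - 1 = 8.0
Step 3: sqrt(8.0) = 2.828427
Step 4: R = 40280.49 / (9.81 * 2.828427) = 1451.7 m

1451.7


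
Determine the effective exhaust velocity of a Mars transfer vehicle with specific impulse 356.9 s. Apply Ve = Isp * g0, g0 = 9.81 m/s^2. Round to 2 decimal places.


Step 1: Ve = Isp * g0 = 356.9 * 9.81
Step 2: Ve = 3501.19 m/s

3501.19


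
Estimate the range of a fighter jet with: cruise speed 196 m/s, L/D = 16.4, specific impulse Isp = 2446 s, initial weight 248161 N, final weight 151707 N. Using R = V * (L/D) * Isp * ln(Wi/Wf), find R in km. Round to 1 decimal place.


Step 1: Coefficient = V * (L/D) * Isp = 196 * 16.4 * 2446 = 7862422.4 m
Step 2: Wi/Wf = 248161 / 151707 = 1.635791
Step 3: ln(1.635791) = 0.492127
Step 4: R = 7862422.4 * 0.492127 = 3869308.0 m = 3869.3 km

3869.3


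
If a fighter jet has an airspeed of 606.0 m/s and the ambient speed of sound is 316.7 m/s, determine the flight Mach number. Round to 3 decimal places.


Step 1: M = V / a = 606.0 / 316.7
Step 2: M = 1.913

1.913


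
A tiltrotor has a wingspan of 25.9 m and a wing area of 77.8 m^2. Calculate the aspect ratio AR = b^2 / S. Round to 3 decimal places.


Step 1: b^2 = 25.9^2 = 670.81
Step 2: AR = 670.81 / 77.8 = 8.622

8.622


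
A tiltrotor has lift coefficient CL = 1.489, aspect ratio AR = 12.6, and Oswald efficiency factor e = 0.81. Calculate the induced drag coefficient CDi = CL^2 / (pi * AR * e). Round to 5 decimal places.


Step 1: CL^2 = 1.489^2 = 2.217121
Step 2: pi * AR * e = 3.14159 * 12.6 * 0.81 = 32.063095
Step 3: CDi = 2.217121 / 32.063095 = 0.06915

0.06915


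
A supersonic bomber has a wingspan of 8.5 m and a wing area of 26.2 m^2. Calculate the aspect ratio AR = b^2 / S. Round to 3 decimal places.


Step 1: b^2 = 8.5^2 = 72.25
Step 2: AR = 72.25 / 26.2 = 2.758

2.758


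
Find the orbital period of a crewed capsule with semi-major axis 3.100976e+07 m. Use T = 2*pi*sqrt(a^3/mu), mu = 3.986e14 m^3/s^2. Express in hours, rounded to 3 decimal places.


Step 1: a^3 / mu = 2.981915e+22 / 3.986e14 = 7.480970e+07
Step 2: sqrt(7.480970e+07) = 8649.2602 s
Step 3: T = 2*pi * 8649.2602 = 54344.9 s
Step 4: T in hours = 54344.9 / 3600 = 15.096 hours

15.096


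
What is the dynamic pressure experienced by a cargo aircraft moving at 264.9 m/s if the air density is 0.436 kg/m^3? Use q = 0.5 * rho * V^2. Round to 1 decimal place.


Step 1: V^2 = 264.9^2 = 70172.01
Step 2: q = 0.5 * 0.436 * 70172.01
Step 3: q = 15297.5 Pa

15297.5


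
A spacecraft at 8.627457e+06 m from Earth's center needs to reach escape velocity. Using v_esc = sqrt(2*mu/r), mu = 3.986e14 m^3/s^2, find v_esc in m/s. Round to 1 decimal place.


Step 1: 2*mu/r = 2 * 3.986e14 / 8.627457e+06 = 92402662.8009
Step 2: v_esc = sqrt(92402662.8009) = 9612.6 m/s

9612.6


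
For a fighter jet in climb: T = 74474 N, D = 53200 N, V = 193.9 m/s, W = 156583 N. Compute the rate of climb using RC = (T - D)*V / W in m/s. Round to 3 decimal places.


Step 1: Excess thrust = T - D = 74474 - 53200 = 21274 N
Step 2: Excess power = 21274 * 193.9 = 4125028.6 W
Step 3: RC = 4125028.6 / 156583 = 26.344 m/s

26.344


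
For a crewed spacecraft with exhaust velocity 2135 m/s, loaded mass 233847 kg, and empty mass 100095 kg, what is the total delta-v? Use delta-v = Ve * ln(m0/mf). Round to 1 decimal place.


Step 1: Mass ratio m0/mf = 233847 / 100095 = 2.336251
Step 2: ln(2.336251) = 0.848547
Step 3: delta-v = 2135 * 0.848547 = 1811.6 m/s

1811.6


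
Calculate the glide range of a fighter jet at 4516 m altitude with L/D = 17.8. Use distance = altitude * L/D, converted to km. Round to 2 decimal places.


Step 1: Glide distance = altitude * L/D = 4516 * 17.8 = 80384.8 m
Step 2: Convert to km: 80384.8 / 1000 = 80.38 km

80.38


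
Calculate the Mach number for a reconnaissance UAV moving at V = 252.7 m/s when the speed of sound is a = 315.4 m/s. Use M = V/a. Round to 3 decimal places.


Step 1: M = V / a = 252.7 / 315.4
Step 2: M = 0.801

0.801


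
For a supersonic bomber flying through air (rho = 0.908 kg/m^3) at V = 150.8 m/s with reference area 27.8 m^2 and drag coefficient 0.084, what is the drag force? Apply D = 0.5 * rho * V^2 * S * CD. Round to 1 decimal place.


Step 1: Dynamic pressure q = 0.5 * 0.908 * 150.8^2 = 10324.2506 Pa
Step 2: Drag D = q * S * CD = 10324.2506 * 27.8 * 0.084
Step 3: D = 24109.2 N

24109.2


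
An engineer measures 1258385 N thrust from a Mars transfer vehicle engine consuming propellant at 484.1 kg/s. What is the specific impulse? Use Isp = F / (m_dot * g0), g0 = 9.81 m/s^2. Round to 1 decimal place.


Step 1: m_dot * g0 = 484.1 * 9.81 = 4749.02
Step 2: Isp = 1258385 / 4749.02 = 265.0 s

265.0


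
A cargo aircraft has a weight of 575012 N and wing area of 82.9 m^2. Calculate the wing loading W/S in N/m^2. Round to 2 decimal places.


Step 1: Wing loading = W / S = 575012 / 82.9
Step 2: Wing loading = 6936.21 N/m^2

6936.21


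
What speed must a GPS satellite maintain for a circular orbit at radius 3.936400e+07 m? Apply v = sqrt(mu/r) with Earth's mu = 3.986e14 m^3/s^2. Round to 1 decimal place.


Step 1: mu / r = 3.986e14 / 3.936400e+07 = 10126003.4549
Step 2: v = sqrt(10126003.4549) = 3182.1 m/s

3182.1


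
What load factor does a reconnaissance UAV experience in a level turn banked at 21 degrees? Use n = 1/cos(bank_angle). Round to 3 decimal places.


Step 1: Convert 21 degrees to radians = 0.366519
Step 2: cos(21 deg) = 0.93358
Step 3: n = 1 / 0.93358 = 1.071

1.071


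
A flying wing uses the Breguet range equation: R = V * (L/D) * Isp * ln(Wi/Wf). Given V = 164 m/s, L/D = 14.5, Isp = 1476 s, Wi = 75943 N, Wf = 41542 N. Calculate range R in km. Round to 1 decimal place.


Step 1: Coefficient = V * (L/D) * Isp = 164 * 14.5 * 1476 = 3509928.0 m
Step 2: Wi/Wf = 75943 / 41542 = 1.828102
Step 3: ln(1.828102) = 0.603278
Step 4: R = 3509928.0 * 0.603278 = 2117462.7 m = 2117.5 km

2117.5


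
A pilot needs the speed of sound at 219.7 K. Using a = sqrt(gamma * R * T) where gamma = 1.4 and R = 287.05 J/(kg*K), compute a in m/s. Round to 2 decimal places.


Step 1: gamma * R * T = 1.4 * 287.05 * 219.7 = 88290.839
Step 2: a = sqrt(88290.839) = 297.14 m/s

297.14


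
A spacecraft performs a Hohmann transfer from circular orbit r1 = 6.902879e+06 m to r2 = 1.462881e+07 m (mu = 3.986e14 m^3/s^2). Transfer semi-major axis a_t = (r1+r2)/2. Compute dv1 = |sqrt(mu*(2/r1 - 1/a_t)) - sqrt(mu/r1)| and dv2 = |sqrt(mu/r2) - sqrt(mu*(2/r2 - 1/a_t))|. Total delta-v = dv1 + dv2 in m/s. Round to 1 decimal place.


Step 1: Transfer semi-major axis a_t = (6.902879e+06 + 1.462881e+07) / 2 = 1.076584e+07 m
Step 2: v1 (circular at r1) = sqrt(mu/r1) = 7598.95 m/s
Step 3: v_t1 = sqrt(mu*(2/r1 - 1/a_t)) = 8857.97 m/s
Step 4: dv1 = |8857.97 - 7598.95| = 1259.02 m/s
Step 5: v2 (circular at r2) = 5219.92 m/s, v_t2 = 4179.8 m/s
Step 6: dv2 = |5219.92 - 4179.8| = 1040.13 m/s
Step 7: Total delta-v = 1259.02 + 1040.13 = 2299.1 m/s

2299.1


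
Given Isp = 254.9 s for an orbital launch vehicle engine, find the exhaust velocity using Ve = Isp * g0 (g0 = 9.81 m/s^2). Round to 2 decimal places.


Step 1: Ve = Isp * g0 = 254.9 * 9.81
Step 2: Ve = 2500.57 m/s

2500.57


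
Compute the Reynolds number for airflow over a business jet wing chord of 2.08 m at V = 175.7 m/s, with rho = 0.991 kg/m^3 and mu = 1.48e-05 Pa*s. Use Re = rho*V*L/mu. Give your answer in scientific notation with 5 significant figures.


Step 1: Numerator = rho * V * L = 0.991 * 175.7 * 2.08 = 362.166896
Step 2: Re = 362.166896 / 1.48e-05
Step 3: Re = 2.4471e+07

2.4471e+07


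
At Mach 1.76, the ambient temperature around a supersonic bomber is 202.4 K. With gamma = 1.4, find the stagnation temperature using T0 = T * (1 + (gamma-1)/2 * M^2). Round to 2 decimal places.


Step 1: (gamma-1)/2 = 0.2
Step 2: M^2 = 3.0976
Step 3: 1 + 0.2 * 3.0976 = 1.61952
Step 4: T0 = 202.4 * 1.61952 = 327.79 K

327.79


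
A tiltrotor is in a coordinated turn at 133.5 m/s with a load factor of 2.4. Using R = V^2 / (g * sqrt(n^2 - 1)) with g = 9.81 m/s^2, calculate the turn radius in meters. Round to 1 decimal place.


Step 1: V^2 = 133.5^2 = 17822.25
Step 2: n^2 - 1 = 2.4^2 - 1 = 4.76
Step 3: sqrt(4.76) = 2.181742
Step 4: R = 17822.25 / (9.81 * 2.181742) = 832.7 m

832.7


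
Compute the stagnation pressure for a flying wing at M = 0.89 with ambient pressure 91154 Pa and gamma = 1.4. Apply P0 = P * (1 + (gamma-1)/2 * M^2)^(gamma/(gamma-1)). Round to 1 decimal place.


Step 1: (gamma-1)/2 * M^2 = 0.2 * 0.7921 = 0.15842
Step 2: 1 + 0.15842 = 1.15842
Step 3: Exponent gamma/(gamma-1) = 3.5
Step 4: P0 = 91154 * 1.15842^3.5 = 152513.0 Pa

152513.0


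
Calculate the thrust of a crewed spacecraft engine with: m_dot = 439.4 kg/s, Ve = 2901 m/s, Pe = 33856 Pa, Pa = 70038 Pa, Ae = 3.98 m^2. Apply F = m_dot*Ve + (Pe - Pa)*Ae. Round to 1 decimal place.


Step 1: Momentum thrust = m_dot * Ve = 439.4 * 2901 = 1274699.4 N
Step 2: Pressure thrust = (Pe - Pa) * Ae = (33856 - 70038) * 3.98 = -144004.36 N
Step 3: Total thrust F = 1274699.4 + -144004.36 = 1130695.0 N

1130695.0


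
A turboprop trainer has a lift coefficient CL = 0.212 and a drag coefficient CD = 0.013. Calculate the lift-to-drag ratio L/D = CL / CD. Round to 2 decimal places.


Step 1: L/D = CL / CD = 0.212 / 0.013
Step 2: L/D = 16.31

16.31


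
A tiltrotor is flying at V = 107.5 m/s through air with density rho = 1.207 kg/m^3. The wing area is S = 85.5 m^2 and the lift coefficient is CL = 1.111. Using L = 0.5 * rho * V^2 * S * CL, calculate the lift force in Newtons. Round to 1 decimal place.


Step 1: Calculate dynamic pressure q = 0.5 * 1.207 * 107.5^2 = 0.5 * 1.207 * 11556.25 = 6974.1969 Pa
Step 2: Multiply by wing area and lift coefficient: L = 6974.1969 * 85.5 * 1.111
Step 3: L = 596293.8328 * 1.111 = 662482.4 N

662482.4


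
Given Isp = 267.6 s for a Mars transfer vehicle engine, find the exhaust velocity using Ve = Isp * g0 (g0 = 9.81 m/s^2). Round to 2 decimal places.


Step 1: Ve = Isp * g0 = 267.6 * 9.81
Step 2: Ve = 2625.16 m/s

2625.16


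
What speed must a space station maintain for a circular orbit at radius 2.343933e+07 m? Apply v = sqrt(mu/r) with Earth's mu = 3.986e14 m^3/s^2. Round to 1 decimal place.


Step 1: mu / r = 3.986e14 / 2.343933e+07 = 17005605.5357
Step 2: v = sqrt(17005605.5357) = 4123.8 m/s

4123.8


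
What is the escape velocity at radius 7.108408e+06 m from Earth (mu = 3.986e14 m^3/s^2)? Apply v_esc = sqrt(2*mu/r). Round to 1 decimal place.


Step 1: 2*mu/r = 2 * 3.986e14 / 7.108408e+06 = 112148880.5932
Step 2: v_esc = sqrt(112148880.5932) = 10590.0 m/s

10590.0


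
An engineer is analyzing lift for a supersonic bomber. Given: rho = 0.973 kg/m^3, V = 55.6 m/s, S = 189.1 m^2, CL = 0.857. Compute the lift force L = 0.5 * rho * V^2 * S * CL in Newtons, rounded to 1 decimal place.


Step 1: Calculate dynamic pressure q = 0.5 * 0.973 * 55.6^2 = 0.5 * 0.973 * 3091.36 = 1503.9466 Pa
Step 2: Multiply by wing area and lift coefficient: L = 1503.9466 * 189.1 * 0.857
Step 3: L = 284396.3096 * 0.857 = 243727.6 N

243727.6


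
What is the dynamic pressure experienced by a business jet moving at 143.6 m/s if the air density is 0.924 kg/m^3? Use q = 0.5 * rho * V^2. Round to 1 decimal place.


Step 1: V^2 = 143.6^2 = 20620.96
Step 2: q = 0.5 * 0.924 * 20620.96
Step 3: q = 9526.9 Pa

9526.9


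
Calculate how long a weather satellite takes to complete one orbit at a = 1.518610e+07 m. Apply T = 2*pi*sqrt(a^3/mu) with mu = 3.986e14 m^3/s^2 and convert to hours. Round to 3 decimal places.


Step 1: a^3 / mu = 3.502182e+21 / 3.986e14 = 8.786208e+06
Step 2: sqrt(8.786208e+06) = 2964.1538 s
Step 3: T = 2*pi * 2964.1538 = 18624.33 s
Step 4: T in hours = 18624.33 / 3600 = 5.173 hours

5.173


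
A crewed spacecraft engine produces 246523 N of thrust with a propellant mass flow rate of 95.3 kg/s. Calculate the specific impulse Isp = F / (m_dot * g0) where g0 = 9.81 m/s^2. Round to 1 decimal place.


Step 1: m_dot * g0 = 95.3 * 9.81 = 934.89
Step 2: Isp = 246523 / 934.89 = 263.7 s

263.7


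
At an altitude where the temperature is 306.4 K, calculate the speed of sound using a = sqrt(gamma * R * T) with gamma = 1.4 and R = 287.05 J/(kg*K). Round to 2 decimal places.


Step 1: gamma * R * T = 1.4 * 287.05 * 306.4 = 123132.968
Step 2: a = sqrt(123132.968) = 350.90 m/s

350.90


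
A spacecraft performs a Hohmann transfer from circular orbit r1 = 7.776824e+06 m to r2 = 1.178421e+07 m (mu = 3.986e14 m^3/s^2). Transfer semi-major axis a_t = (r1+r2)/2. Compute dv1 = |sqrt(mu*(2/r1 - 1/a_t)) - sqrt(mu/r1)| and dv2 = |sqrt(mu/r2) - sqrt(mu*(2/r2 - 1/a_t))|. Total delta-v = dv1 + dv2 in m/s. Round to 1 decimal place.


Step 1: Transfer semi-major axis a_t = (7.776824e+06 + 1.178421e+07) / 2 = 9.780517e+06 m
Step 2: v1 (circular at r1) = sqrt(mu/r1) = 7159.25 m/s
Step 3: v_t1 = sqrt(mu*(2/r1 - 1/a_t)) = 7858.45 m/s
Step 4: dv1 = |7858.45 - 7159.25| = 699.2 m/s
Step 5: v2 (circular at r2) = 5815.92 m/s, v_t2 = 5186.07 m/s
Step 6: dv2 = |5815.92 - 5186.07| = 629.85 m/s
Step 7: Total delta-v = 699.2 + 629.85 = 1329.0 m/s

1329.0


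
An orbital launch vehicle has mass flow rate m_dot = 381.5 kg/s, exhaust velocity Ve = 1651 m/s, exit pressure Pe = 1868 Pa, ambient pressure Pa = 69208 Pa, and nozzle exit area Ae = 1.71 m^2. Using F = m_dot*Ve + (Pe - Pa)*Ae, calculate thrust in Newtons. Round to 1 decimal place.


Step 1: Momentum thrust = m_dot * Ve = 381.5 * 1651 = 629856.5 N
Step 2: Pressure thrust = (Pe - Pa) * Ae = (1868 - 69208) * 1.71 = -115151.40 N
Step 3: Total thrust F = 629856.5 + -115151.40 = 514705.1 N

514705.1


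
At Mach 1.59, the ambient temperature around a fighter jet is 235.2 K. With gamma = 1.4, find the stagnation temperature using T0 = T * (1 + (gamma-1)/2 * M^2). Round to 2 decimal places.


Step 1: (gamma-1)/2 = 0.2
Step 2: M^2 = 2.5281
Step 3: 1 + 0.2 * 2.5281 = 1.50562
Step 4: T0 = 235.2 * 1.50562 = 354.12 K

354.12


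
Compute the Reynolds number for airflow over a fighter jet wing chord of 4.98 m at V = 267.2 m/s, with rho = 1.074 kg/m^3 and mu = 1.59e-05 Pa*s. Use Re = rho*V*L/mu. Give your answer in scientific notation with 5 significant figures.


Step 1: Numerator = rho * V * L = 1.074 * 267.2 * 4.98 = 1429.124544
Step 2: Re = 1429.124544 / 1.59e-05
Step 3: Re = 8.9882e+07

8.9882e+07


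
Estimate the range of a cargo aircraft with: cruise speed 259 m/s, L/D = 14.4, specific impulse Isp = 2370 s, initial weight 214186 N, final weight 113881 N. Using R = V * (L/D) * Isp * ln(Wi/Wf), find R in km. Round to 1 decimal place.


Step 1: Coefficient = V * (L/D) * Isp = 259 * 14.4 * 2370 = 8839152.0 m
Step 2: Wi/Wf = 214186 / 113881 = 1.880788
Step 3: ln(1.880788) = 0.631691
Step 4: R = 8839152.0 * 0.631691 = 5583610.6 m = 5583.6 km

5583.6


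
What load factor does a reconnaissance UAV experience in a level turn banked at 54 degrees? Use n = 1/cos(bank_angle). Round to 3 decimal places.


Step 1: Convert 54 degrees to radians = 0.942478
Step 2: cos(54 deg) = 0.587785
Step 3: n = 1 / 0.587785 = 1.701

1.701


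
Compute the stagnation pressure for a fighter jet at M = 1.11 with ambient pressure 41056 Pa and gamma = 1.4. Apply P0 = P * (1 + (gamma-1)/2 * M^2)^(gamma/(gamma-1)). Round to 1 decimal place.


Step 1: (gamma-1)/2 * M^2 = 0.2 * 1.2321 = 0.24642
Step 2: 1 + 0.24642 = 1.24642
Step 3: Exponent gamma/(gamma-1) = 3.5
Step 4: P0 = 41056 * 1.24642^3.5 = 88756.9 Pa

88756.9


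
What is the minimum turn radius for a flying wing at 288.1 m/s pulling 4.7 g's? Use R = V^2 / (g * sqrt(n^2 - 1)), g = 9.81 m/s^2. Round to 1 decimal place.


Step 1: V^2 = 288.1^2 = 83001.61
Step 2: n^2 - 1 = 4.7^2 - 1 = 21.09
Step 3: sqrt(21.09) = 4.592385
Step 4: R = 83001.61 / (9.81 * 4.592385) = 1842.4 m

1842.4


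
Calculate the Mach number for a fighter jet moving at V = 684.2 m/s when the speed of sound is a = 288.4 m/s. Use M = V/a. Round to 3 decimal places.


Step 1: M = V / a = 684.2 / 288.4
Step 2: M = 2.372

2.372


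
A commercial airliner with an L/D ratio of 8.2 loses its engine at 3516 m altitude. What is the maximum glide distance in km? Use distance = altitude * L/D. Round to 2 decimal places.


Step 1: Glide distance = altitude * L/D = 3516 * 8.2 = 28831.2 m
Step 2: Convert to km: 28831.2 / 1000 = 28.83 km

28.83


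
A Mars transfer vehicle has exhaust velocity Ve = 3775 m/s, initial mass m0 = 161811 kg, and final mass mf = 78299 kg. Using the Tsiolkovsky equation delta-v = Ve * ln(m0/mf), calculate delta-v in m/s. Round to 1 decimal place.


Step 1: Mass ratio m0/mf = 161811 / 78299 = 2.066578
Step 2: ln(2.066578) = 0.725894
Step 3: delta-v = 3775 * 0.725894 = 2740.3 m/s

2740.3


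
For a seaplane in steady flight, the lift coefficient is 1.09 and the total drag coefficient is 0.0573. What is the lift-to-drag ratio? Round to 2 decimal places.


Step 1: L/D = CL / CD = 1.09 / 0.0573
Step 2: L/D = 19.02

19.02


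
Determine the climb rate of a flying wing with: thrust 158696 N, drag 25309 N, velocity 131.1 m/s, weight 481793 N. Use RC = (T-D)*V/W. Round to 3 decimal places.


Step 1: Excess thrust = T - D = 158696 - 25309 = 133387 N
Step 2: Excess power = 133387 * 131.1 = 17487035.7 W
Step 3: RC = 17487035.7 / 481793 = 36.296 m/s

36.296


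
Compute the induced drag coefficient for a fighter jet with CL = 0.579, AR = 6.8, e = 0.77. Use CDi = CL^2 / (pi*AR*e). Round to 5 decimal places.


Step 1: CL^2 = 0.579^2 = 0.335241
Step 2: pi * AR * e = 3.14159 * 6.8 * 0.77 = 16.449379
Step 3: CDi = 0.335241 / 16.449379 = 0.02038

0.02038


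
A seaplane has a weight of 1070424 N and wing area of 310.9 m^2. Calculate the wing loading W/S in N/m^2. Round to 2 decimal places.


Step 1: Wing loading = W / S = 1070424 / 310.9
Step 2: Wing loading = 3442.98 N/m^2

3442.98


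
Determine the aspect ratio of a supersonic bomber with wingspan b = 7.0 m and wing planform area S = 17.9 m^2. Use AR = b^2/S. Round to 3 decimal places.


Step 1: b^2 = 7.0^2 = 49.0
Step 2: AR = 49.0 / 17.9 = 2.737

2.737


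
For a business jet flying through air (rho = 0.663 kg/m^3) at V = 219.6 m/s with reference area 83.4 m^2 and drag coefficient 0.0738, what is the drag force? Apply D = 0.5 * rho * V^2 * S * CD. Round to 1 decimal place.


Step 1: Dynamic pressure q = 0.5 * 0.663 * 219.6^2 = 15986.309 Pa
Step 2: Drag D = q * S * CD = 15986.309 * 83.4 * 0.0738
Step 3: D = 98394.5 N

98394.5


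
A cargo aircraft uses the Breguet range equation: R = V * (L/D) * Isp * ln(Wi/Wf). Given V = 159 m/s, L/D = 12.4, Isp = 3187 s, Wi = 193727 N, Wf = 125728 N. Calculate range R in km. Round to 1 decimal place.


Step 1: Coefficient = V * (L/D) * Isp = 159 * 12.4 * 3187 = 6283489.2 m
Step 2: Wi/Wf = 193727 / 125728 = 1.540842
Step 3: ln(1.540842) = 0.432329
Step 4: R = 6283489.2 * 0.432329 = 2716535.3 m = 2716.5 km

2716.5


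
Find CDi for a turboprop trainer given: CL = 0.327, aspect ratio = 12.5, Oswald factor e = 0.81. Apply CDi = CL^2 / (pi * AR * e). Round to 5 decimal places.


Step 1: CL^2 = 0.327^2 = 0.106929
Step 2: pi * AR * e = 3.14159 * 12.5 * 0.81 = 31.808626
Step 3: CDi = 0.106929 / 31.808626 = 0.00336

0.00336


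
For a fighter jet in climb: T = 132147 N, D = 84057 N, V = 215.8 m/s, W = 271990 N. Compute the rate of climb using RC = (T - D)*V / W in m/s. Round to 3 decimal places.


Step 1: Excess thrust = T - D = 132147 - 84057 = 48090 N
Step 2: Excess power = 48090 * 215.8 = 10377822.0 W
Step 3: RC = 10377822.0 / 271990 = 38.155 m/s

38.155


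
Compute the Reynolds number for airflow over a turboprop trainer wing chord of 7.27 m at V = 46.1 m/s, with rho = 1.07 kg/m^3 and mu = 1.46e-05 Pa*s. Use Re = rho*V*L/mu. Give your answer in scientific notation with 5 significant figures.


Step 1: Numerator = rho * V * L = 1.07 * 46.1 * 7.27 = 358.60729
Step 2: Re = 358.60729 / 1.46e-05
Step 3: Re = 2.4562e+07

2.4562e+07


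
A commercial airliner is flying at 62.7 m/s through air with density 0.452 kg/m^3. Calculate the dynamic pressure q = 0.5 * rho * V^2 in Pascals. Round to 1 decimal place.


Step 1: V^2 = 62.7^2 = 3931.29
Step 2: q = 0.5 * 0.452 * 3931.29
Step 3: q = 888.5 Pa

888.5


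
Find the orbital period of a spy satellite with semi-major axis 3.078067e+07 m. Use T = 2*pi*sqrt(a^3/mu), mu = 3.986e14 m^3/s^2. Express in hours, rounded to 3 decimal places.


Step 1: a^3 / mu = 2.916313e+22 / 3.986e14 = 7.316391e+07
Step 2: sqrt(7.316391e+07) = 8553.5905 s
Step 3: T = 2*pi * 8553.5905 = 53743.79 s
Step 4: T in hours = 53743.79 / 3600 = 14.929 hours

14.929


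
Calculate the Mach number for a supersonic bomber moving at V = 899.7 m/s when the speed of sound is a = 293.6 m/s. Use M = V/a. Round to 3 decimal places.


Step 1: M = V / a = 899.7 / 293.6
Step 2: M = 3.064

3.064


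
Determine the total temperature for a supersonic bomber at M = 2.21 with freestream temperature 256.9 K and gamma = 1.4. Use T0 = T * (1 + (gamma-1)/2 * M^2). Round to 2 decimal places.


Step 1: (gamma-1)/2 = 0.2
Step 2: M^2 = 4.8841
Step 3: 1 + 0.2 * 4.8841 = 1.97682
Step 4: T0 = 256.9 * 1.97682 = 507.85 K

507.85


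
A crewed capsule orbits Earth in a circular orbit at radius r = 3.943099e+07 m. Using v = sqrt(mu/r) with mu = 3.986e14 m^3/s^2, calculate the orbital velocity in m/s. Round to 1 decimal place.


Step 1: mu / r = 3.986e14 / 3.943099e+07 = 10108800.2102
Step 2: v = sqrt(10108800.2102) = 3179.4 m/s

3179.4


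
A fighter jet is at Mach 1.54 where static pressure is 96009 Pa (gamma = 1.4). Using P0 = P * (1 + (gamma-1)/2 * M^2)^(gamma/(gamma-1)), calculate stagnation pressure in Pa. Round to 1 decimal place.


Step 1: (gamma-1)/2 * M^2 = 0.2 * 2.3716 = 0.47432
Step 2: 1 + 0.47432 = 1.47432
Step 3: Exponent gamma/(gamma-1) = 3.5
Step 4: P0 = 96009 * 1.47432^3.5 = 373579.6 Pa

373579.6


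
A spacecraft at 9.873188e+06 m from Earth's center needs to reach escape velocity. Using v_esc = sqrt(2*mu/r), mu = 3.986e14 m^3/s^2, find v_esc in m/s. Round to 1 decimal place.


Step 1: 2*mu/r = 2 * 3.986e14 / 9.873188e+06 = 80743929.9242
Step 2: v_esc = sqrt(80743929.9242) = 8985.8 m/s

8985.8


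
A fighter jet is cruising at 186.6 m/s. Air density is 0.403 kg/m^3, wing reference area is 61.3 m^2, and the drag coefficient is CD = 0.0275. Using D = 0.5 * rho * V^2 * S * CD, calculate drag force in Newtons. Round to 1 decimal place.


Step 1: Dynamic pressure q = 0.5 * 0.403 * 186.6^2 = 7016.1413 Pa
Step 2: Drag D = q * S * CD = 7016.1413 * 61.3 * 0.0275
Step 3: D = 11827.5 N

11827.5


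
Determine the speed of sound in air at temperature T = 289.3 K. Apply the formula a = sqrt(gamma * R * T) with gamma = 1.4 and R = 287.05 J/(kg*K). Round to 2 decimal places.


Step 1: gamma * R * T = 1.4 * 287.05 * 289.3 = 116260.991
Step 2: a = sqrt(116260.991) = 340.97 m/s

340.97


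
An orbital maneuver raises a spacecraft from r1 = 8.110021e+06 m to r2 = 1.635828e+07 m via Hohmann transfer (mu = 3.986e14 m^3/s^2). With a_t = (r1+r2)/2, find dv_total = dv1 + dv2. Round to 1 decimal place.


Step 1: Transfer semi-major axis a_t = (8.110021e+06 + 1.635828e+07) / 2 = 1.223415e+07 m
Step 2: v1 (circular at r1) = sqrt(mu/r1) = 7010.64 m/s
Step 3: v_t1 = sqrt(mu*(2/r1 - 1/a_t)) = 8106.62 m/s
Step 4: dv1 = |8106.62 - 7010.64| = 1095.98 m/s
Step 5: v2 (circular at r2) = 4936.28 m/s, v_t2 = 4019.05 m/s
Step 6: dv2 = |4936.28 - 4019.05| = 917.23 m/s
Step 7: Total delta-v = 1095.98 + 917.23 = 2013.2 m/s

2013.2


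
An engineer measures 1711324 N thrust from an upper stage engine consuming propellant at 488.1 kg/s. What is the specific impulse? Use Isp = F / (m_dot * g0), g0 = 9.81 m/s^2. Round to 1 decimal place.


Step 1: m_dot * g0 = 488.1 * 9.81 = 4788.26
Step 2: Isp = 1711324 / 4788.26 = 357.4 s

357.4


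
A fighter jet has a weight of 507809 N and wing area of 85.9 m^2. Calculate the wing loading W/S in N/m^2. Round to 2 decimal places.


Step 1: Wing loading = W / S = 507809 / 85.9
Step 2: Wing loading = 5911.63 N/m^2

5911.63


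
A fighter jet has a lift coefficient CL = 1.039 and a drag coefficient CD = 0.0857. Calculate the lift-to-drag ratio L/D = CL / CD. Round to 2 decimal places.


Step 1: L/D = CL / CD = 1.039 / 0.0857
Step 2: L/D = 12.12

12.12


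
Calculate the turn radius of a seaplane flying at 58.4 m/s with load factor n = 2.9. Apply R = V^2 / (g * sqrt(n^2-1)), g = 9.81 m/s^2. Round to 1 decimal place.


Step 1: V^2 = 58.4^2 = 3410.56
Step 2: n^2 - 1 = 2.9^2 - 1 = 7.41
Step 3: sqrt(7.41) = 2.722132
Step 4: R = 3410.56 / (9.81 * 2.722132) = 127.7 m

127.7


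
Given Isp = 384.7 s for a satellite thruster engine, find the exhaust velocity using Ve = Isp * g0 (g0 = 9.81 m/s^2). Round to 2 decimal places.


Step 1: Ve = Isp * g0 = 384.7 * 9.81
Step 2: Ve = 3773.91 m/s

3773.91


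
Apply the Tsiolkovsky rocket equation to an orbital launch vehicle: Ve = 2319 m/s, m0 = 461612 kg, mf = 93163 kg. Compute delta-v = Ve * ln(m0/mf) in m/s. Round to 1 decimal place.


Step 1: Mass ratio m0/mf = 461612 / 93163 = 4.954886
Step 2: ln(4.954886) = 1.600374
Step 3: delta-v = 2319 * 1.600374 = 3711.3 m/s

3711.3


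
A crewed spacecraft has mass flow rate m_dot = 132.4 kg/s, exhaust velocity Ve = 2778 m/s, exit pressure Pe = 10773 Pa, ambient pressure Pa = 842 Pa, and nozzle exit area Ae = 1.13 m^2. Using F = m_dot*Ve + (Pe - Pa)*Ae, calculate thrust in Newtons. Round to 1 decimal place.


Step 1: Momentum thrust = m_dot * Ve = 132.4 * 2778 = 367807.2 N
Step 2: Pressure thrust = (Pe - Pa) * Ae = (10773 - 842) * 1.13 = 11222.03 N
Step 3: Total thrust F = 367807.2 + 11222.03 = 379029.2 N

379029.2


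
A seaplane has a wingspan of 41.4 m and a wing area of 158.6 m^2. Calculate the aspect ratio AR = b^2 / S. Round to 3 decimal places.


Step 1: b^2 = 41.4^2 = 1713.96
Step 2: AR = 1713.96 / 158.6 = 10.807

10.807


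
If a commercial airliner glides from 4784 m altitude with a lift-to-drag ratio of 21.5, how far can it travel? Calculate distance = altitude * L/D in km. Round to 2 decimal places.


Step 1: Glide distance = altitude * L/D = 4784 * 21.5 = 102856.0 m
Step 2: Convert to km: 102856.0 / 1000 = 102.86 km

102.86


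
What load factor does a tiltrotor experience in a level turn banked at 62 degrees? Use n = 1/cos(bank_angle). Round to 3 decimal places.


Step 1: Convert 62 degrees to radians = 1.082104
Step 2: cos(62 deg) = 0.469472
Step 3: n = 1 / 0.469472 = 2.130

2.130


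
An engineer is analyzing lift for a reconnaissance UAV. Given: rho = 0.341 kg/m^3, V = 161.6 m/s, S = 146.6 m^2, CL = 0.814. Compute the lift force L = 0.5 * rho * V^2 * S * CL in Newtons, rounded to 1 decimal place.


Step 1: Calculate dynamic pressure q = 0.5 * 0.341 * 161.6^2 = 0.5 * 0.341 * 26114.56 = 4452.5325 Pa
Step 2: Multiply by wing area and lift coefficient: L = 4452.5325 * 146.6 * 0.814
Step 3: L = 652741.2616 * 0.814 = 531331.4 N

531331.4


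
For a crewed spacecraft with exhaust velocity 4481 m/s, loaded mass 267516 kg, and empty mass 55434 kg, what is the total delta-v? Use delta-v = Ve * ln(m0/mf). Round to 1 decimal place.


Step 1: Mass ratio m0/mf = 267516 / 55434 = 4.825847
Step 2: ln(4.825847) = 1.573986
Step 3: delta-v = 4481 * 1.573986 = 7053.0 m/s

7053.0


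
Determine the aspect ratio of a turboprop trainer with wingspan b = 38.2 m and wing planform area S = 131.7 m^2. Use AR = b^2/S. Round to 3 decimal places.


Step 1: b^2 = 38.2^2 = 1459.24
Step 2: AR = 1459.24 / 131.7 = 11.080

11.080


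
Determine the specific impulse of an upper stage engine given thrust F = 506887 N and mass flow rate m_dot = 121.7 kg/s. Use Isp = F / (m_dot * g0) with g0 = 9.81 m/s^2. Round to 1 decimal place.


Step 1: m_dot * g0 = 121.7 * 9.81 = 1193.88
Step 2: Isp = 506887 / 1193.88 = 424.6 s

424.6


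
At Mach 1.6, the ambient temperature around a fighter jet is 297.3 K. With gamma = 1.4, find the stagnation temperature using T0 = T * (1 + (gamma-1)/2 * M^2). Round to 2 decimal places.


Step 1: (gamma-1)/2 = 0.2
Step 2: M^2 = 2.56
Step 3: 1 + 0.2 * 2.56 = 1.512
Step 4: T0 = 297.3 * 1.512 = 449.52 K

449.52


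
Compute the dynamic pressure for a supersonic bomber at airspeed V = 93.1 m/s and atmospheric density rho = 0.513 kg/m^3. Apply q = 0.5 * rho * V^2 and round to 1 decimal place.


Step 1: V^2 = 93.1^2 = 8667.61
Step 2: q = 0.5 * 0.513 * 8667.61
Step 3: q = 2223.2 Pa

2223.2


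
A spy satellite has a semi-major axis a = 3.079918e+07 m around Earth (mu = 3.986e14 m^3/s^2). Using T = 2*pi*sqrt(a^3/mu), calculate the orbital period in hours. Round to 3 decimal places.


Step 1: a^3 / mu = 2.921578e+22 / 3.986e14 = 7.329598e+07
Step 2: sqrt(7.329598e+07) = 8561.3073 s
Step 3: T = 2*pi * 8561.3073 = 53792.28 s
Step 4: T in hours = 53792.28 / 3600 = 14.942 hours

14.942


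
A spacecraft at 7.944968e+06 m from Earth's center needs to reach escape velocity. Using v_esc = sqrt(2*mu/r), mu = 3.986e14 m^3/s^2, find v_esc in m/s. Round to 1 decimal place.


Step 1: 2*mu/r = 2 * 3.986e14 / 7.944968e+06 = 100340240.5145
Step 2: v_esc = sqrt(100340240.5145) = 10017.0 m/s

10017.0


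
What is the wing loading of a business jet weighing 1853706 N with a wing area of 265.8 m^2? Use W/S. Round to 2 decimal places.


Step 1: Wing loading = W / S = 1853706 / 265.8
Step 2: Wing loading = 6974.06 N/m^2

6974.06


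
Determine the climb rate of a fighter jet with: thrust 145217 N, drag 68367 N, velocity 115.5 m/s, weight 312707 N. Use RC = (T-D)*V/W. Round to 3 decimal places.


Step 1: Excess thrust = T - D = 145217 - 68367 = 76850 N
Step 2: Excess power = 76850 * 115.5 = 8876175.0 W
Step 3: RC = 8876175.0 / 312707 = 28.385 m/s

28.385


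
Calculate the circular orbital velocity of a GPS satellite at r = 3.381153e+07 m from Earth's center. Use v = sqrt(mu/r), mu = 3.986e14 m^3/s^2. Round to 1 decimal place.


Step 1: mu / r = 3.986e14 / 3.381153e+07 = 11788877.936
Step 2: v = sqrt(11788877.936) = 3433.5 m/s

3433.5


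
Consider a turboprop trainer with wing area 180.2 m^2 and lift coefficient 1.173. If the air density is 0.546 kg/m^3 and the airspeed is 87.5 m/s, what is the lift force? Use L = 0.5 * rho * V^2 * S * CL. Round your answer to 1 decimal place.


Step 1: Calculate dynamic pressure q = 0.5 * 0.546 * 87.5^2 = 0.5 * 0.546 * 7656.25 = 2090.1562 Pa
Step 2: Multiply by wing area and lift coefficient: L = 2090.1562 * 180.2 * 1.173
Step 3: L = 376646.1562 * 1.173 = 441805.9 N

441805.9


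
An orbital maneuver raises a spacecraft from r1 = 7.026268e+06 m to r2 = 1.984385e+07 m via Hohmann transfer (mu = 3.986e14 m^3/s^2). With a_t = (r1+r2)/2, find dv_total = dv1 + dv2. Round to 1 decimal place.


Step 1: Transfer semi-major axis a_t = (7.026268e+06 + 1.984385e+07) / 2 = 1.343506e+07 m
Step 2: v1 (circular at r1) = sqrt(mu/r1) = 7531.93 m/s
Step 3: v_t1 = sqrt(mu*(2/r1 - 1/a_t)) = 9153.76 m/s
Step 4: dv1 = |9153.76 - 7531.93| = 1621.83 m/s
Step 5: v2 (circular at r2) = 4481.83 m/s, v_t2 = 3241.14 m/s
Step 6: dv2 = |4481.83 - 3241.14| = 1240.69 m/s
Step 7: Total delta-v = 1621.83 + 1240.69 = 2862.5 m/s

2862.5


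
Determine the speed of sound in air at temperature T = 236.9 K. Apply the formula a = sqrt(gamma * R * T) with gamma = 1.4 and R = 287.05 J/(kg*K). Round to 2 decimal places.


Step 1: gamma * R * T = 1.4 * 287.05 * 236.9 = 95203.003
Step 2: a = sqrt(95203.003) = 308.55 m/s

308.55


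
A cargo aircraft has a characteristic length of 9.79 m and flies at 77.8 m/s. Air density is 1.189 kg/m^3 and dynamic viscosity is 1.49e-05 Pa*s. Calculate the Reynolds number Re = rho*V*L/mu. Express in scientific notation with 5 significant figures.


Step 1: Numerator = rho * V * L = 1.189 * 77.8 * 9.79 = 905.616118
Step 2: Re = 905.616118 / 1.49e-05
Step 3: Re = 6.0780e+07

6.0780e+07


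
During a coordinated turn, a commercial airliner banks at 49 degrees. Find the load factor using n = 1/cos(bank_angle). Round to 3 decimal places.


Step 1: Convert 49 degrees to radians = 0.855211
Step 2: cos(49 deg) = 0.656059
Step 3: n = 1 / 0.656059 = 1.524

1.524


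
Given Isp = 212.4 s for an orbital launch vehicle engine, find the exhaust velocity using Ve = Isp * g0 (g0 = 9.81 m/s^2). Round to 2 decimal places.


Step 1: Ve = Isp * g0 = 212.4 * 9.81
Step 2: Ve = 2083.64 m/s

2083.64


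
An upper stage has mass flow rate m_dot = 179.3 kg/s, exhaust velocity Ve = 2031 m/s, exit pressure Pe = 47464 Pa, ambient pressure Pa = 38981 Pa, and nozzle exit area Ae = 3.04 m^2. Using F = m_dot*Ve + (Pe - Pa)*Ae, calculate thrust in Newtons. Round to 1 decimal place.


Step 1: Momentum thrust = m_dot * Ve = 179.3 * 2031 = 364158.3 N
Step 2: Pressure thrust = (Pe - Pa) * Ae = (47464 - 38981) * 3.04 = 25788.32 N
Step 3: Total thrust F = 364158.3 + 25788.32 = 389946.6 N

389946.6


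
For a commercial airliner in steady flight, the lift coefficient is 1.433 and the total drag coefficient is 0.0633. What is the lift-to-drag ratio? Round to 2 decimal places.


Step 1: L/D = CL / CD = 1.433 / 0.0633
Step 2: L/D = 22.64

22.64


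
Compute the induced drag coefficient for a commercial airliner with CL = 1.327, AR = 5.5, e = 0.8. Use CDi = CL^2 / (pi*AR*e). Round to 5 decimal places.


Step 1: CL^2 = 1.327^2 = 1.760929
Step 2: pi * AR * e = 3.14159 * 5.5 * 0.8 = 13.823008
Step 3: CDi = 1.760929 / 13.823008 = 0.12739

0.12739


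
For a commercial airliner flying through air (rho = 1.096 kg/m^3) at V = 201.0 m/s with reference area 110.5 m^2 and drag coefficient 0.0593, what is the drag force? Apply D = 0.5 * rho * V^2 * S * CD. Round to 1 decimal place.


Step 1: Dynamic pressure q = 0.5 * 1.096 * 201.0^2 = 22139.748 Pa
Step 2: Drag D = q * S * CD = 22139.748 * 110.5 * 0.0593
Step 3: D = 145074.0 N

145074.0


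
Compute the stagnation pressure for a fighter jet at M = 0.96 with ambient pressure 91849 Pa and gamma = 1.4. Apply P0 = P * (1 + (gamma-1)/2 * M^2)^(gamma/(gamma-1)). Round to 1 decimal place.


Step 1: (gamma-1)/2 * M^2 = 0.2 * 0.9216 = 0.18432
Step 2: 1 + 0.18432 = 1.18432
Step 3: Exponent gamma/(gamma-1) = 3.5
Step 4: P0 = 91849 * 1.18432^3.5 = 166041.3 Pa

166041.3


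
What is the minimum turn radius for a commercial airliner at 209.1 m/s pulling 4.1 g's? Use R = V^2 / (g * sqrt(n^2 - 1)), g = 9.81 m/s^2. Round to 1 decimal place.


Step 1: V^2 = 209.1^2 = 43722.81
Step 2: n^2 - 1 = 4.1^2 - 1 = 15.81
Step 3: sqrt(15.81) = 3.976179
Step 4: R = 43722.81 / (9.81 * 3.976179) = 1120.9 m

1120.9


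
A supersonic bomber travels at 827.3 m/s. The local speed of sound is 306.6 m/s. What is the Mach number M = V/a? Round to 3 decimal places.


Step 1: M = V / a = 827.3 / 306.6
Step 2: M = 2.698

2.698


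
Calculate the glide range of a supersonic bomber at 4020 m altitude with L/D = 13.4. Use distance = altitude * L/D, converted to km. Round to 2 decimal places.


Step 1: Glide distance = altitude * L/D = 4020 * 13.4 = 53868.0 m
Step 2: Convert to km: 53868.0 / 1000 = 53.87 km

53.87


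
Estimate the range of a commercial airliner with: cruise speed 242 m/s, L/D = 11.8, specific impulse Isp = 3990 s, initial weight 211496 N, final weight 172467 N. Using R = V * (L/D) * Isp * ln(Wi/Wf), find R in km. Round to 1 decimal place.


Step 1: Coefficient = V * (L/D) * Isp = 242 * 11.8 * 3990 = 11393844.0 m
Step 2: Wi/Wf = 211496 / 172467 = 1.226298
Step 3: ln(1.226298) = 0.204
Step 4: R = 11393844.0 * 0.204 = 2324346.1 m = 2324.3 km

2324.3


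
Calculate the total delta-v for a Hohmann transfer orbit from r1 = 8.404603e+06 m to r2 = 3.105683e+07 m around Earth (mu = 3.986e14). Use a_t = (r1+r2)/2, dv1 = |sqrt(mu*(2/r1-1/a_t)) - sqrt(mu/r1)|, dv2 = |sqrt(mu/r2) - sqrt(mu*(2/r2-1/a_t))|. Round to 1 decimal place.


Step 1: Transfer semi-major axis a_t = (8.404603e+06 + 3.105683e+07) / 2 = 1.973072e+07 m
Step 2: v1 (circular at r1) = sqrt(mu/r1) = 6886.68 m/s
Step 3: v_t1 = sqrt(mu*(2/r1 - 1/a_t)) = 8640.07 m/s
Step 4: dv1 = |8640.07 - 6886.68| = 1753.39 m/s
Step 5: v2 (circular at r2) = 3582.53 m/s, v_t2 = 2338.18 m/s
Step 6: dv2 = |3582.53 - 2338.18| = 1244.36 m/s
Step 7: Total delta-v = 1753.39 + 1244.36 = 2997.7 m/s

2997.7


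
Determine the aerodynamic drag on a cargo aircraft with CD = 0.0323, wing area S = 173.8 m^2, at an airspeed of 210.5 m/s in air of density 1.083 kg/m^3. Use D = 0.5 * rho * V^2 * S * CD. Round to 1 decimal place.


Step 1: Dynamic pressure q = 0.5 * 1.083 * 210.5^2 = 23994.0004 Pa
Step 2: Drag D = q * S * CD = 23994.0004 * 173.8 * 0.0323
Step 3: D = 134696.1 N

134696.1


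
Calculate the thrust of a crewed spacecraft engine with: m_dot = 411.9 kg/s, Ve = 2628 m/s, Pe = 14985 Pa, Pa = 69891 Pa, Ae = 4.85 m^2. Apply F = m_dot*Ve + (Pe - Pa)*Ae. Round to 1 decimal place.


Step 1: Momentum thrust = m_dot * Ve = 411.9 * 2628 = 1082473.2 N
Step 2: Pressure thrust = (Pe - Pa) * Ae = (14985 - 69891) * 4.85 = -266294.10 N
Step 3: Total thrust F = 1082473.2 + -266294.10 = 816179.1 N

816179.1


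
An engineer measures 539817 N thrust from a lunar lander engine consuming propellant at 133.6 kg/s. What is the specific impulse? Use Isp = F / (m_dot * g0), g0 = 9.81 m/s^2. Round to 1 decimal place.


Step 1: m_dot * g0 = 133.6 * 9.81 = 1310.62
Step 2: Isp = 539817 / 1310.62 = 411.9 s

411.9


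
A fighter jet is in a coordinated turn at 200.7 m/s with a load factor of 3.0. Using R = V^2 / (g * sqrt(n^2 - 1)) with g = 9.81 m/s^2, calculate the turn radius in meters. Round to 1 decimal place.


Step 1: V^2 = 200.7^2 = 40280.49
Step 2: n^2 - 1 = 3.0^2 - 1 = 8.0
Step 3: sqrt(8.0) = 2.828427
Step 4: R = 40280.49 / (9.81 * 2.828427) = 1451.7 m

1451.7


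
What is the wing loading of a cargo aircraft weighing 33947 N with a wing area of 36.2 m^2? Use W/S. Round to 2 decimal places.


Step 1: Wing loading = W / S = 33947 / 36.2
Step 2: Wing loading = 937.76 N/m^2

937.76


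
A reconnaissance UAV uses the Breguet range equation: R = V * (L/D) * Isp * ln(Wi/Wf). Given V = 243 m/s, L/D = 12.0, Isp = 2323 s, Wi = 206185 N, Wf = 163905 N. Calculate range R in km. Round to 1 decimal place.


Step 1: Coefficient = V * (L/D) * Isp = 243 * 12.0 * 2323 = 6773868.0 m
Step 2: Wi/Wf = 206185 / 163905 = 1.257954
Step 3: ln(1.257954) = 0.229487
Step 4: R = 6773868.0 * 0.229487 = 1554513.5 m = 1554.5 km

1554.5
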